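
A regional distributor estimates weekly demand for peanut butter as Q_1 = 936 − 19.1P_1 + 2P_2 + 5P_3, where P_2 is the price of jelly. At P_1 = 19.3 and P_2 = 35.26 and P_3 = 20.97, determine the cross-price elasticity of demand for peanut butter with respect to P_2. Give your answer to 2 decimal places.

At P_1 = 19.3 and P_2 = 35.26 and P_3 = 20.97: Q_1 = 742.74.
∂Q_1/∂P_2 = 2.
ε = (∂Q_1/∂P_2)(P_2/Q_1) = 2 × (35.26/742.74) ≈ 0.09.
Since ε > 0, peanut butter and jelly are substitutes.

0.09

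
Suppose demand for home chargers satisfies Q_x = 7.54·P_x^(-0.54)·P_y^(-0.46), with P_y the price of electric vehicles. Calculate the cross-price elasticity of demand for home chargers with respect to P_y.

-0.46

In a log-linear (constant-elasticity) demand function, the coefficient on the exponent of P_y is the cross-price elasticity.
ε = -0.46. Negative, so home chargers and electric vehicles are complements.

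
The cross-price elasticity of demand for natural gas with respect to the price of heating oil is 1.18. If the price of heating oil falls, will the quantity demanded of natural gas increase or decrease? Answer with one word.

decrease

ε > 0 and the price of heating oil falls, so the quantity of natural gas moves in the same direction: it decreases.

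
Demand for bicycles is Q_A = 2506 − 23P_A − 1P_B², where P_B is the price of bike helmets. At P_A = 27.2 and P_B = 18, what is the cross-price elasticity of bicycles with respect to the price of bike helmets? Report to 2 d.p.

At P_A = 27.2 and P_B = 18: Q_A = 1556.4.
∂Q_A/∂P_B = -2P_B = -2(18) = -36.0000.
ε = (∂Q_A/∂P_B)(P_B/Q_A) = -36.0000 × (18/1556.4) ≈ -0.42.
ε < 0: complements.

-0.42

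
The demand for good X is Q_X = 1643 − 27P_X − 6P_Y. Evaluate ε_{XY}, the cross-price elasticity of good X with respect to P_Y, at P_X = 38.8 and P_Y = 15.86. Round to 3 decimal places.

-0.190

At P_X = 38.8 and P_Y = 15.86: Q_X = 500.24.
∂Q_X/∂P_Y = -6.
ε = (∂Q_X/∂P_Y)(P_Y/Q_X) = -6 × (15.86/500.24) ≈ -0.190.
Since ε < 0, good X and good Y are complements.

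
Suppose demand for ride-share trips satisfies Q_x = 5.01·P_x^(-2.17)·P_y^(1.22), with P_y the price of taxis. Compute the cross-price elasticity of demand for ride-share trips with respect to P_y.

In a log-linear (constant-elasticity) demand function, the coefficient on the exponent of P_y is the cross-price elasticity.
ε = 1.22. Positive, so ride-share trips and taxis are substitutes.

1.22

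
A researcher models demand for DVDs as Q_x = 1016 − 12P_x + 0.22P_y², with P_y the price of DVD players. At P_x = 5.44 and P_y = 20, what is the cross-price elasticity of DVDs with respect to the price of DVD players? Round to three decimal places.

0.169

At P_x = 5.44 and P_y = 20: Q_x = 1038.72.
∂Q_x/∂P_y = 0.44P_y = 0.44(20) = 8.8000.
ε = (∂Q_x/∂P_y)(P_y/Q_x) = 8.8000 × (20/1038.72) ≈ 0.169.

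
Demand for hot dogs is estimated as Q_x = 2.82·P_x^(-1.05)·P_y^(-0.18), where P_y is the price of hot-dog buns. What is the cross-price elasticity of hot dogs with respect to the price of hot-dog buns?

-0.18

In a log-linear (constant-elasticity) demand function, the coefficient on the exponent of P_y is the cross-price elasticity.
ε = -0.18. Negative, so hot dogs and hot-dog buns are complements.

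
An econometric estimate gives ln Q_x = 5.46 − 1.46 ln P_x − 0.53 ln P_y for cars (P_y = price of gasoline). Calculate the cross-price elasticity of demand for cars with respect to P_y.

In a log-linear (constant-elasticity) demand function, the coefficient on ln P_y is the cross-price elasticity.
ε = -0.53. Negative, so cars and gasoline are complements.

-0.53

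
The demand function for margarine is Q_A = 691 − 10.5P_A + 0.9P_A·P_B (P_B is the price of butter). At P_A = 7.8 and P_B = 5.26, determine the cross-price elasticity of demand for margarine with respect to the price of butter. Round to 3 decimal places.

At P_A = 7.8 and P_B = 5.26: Q_A = 646.025.
∂Q_A/∂P_B = 0.9P_A = 0.9(7.8) = 7.0200.
ε = (∂Q_A/∂P_B)(P_B/Q_A) = 7.0200 × (5.26/646.025) ≈ 0.057.

0.057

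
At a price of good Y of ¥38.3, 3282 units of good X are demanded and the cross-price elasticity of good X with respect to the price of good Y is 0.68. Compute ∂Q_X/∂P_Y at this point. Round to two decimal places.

58.27

ε = (∂Q_X/∂P_Y)·(P_Y/Q_X) ⇒ ∂Q_X/∂P_Y = ε·Q_X/P_Y = 0.68 × 3282/38.3 ≈ 58.27.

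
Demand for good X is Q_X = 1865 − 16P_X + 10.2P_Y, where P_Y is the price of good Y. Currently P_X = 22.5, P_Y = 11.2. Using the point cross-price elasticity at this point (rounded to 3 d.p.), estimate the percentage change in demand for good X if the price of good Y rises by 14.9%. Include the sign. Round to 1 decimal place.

At P_X = 22.5, P_Y = 11.2: Q_X = 1619.24.
∂Q_X/∂P_Y = 10.2.
ε = (∂Q_X/∂P_Y)(P_Y/Q_X) = 10.2000 × 11.2/1619.24 ≈ 0.071.
%ΔQ_X ≈ ε × %ΔP_Y = 0.071 × (14.9%) = 1.1%.

1.1%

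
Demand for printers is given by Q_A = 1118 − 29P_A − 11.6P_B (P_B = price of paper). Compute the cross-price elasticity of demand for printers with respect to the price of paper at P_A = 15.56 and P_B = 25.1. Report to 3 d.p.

-0.775

At P_A = 15.56 and P_B = 25.1: Q_A = 375.6.
∂Q_A/∂P_B = -11.6.
ε = (∂Q_A/∂P_B)(P_B/Q_A) = -11.6 × (25.1/375.6) ≈ -0.775.
Since ε < 0, printers and paper are complements.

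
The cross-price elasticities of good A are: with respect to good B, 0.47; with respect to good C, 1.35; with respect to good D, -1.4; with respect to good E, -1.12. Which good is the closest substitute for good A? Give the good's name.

good C

Substitutes have ε > 0. Among the positive values, 1.35 (good C) is largest.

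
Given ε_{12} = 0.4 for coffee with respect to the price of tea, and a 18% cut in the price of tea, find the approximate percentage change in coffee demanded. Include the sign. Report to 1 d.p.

-7.2%

%ΔQ ≈ ε × %ΔP of tea = 0.4 × (-18%) = -7.2%.
Demand for coffee falls by about 7.2%.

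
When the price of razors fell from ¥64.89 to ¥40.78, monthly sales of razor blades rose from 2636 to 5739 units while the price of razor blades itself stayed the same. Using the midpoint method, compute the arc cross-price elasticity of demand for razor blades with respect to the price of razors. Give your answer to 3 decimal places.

ΔQ_A = 5739 − 2636 = 3103; ΔP_B = 40.78 − 64.89 = -24.11.
Midpoints: Q̄_A = 4187.5, P̄_B = 52.84.
ε = (ΔQ_A/Q̄_A)/(ΔP_B/P̄_B) = (3103/4187.5)/(-24.11/52.84) ≈ -1.624.
ε < 0: razor blades and razors are complements.

-1.624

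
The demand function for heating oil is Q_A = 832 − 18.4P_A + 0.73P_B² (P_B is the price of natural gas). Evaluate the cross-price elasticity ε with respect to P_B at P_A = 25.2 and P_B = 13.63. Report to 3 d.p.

At P_A = 25.2 and P_B = 13.63: Q_A = 503.937.
∂Q_A/∂P_B = 1.46P_B = 1.46(13.63) = 19.8998.
ε = (∂Q_A/∂P_B)(P_B/Q_A) = 19.8998 × (13.63/503.937) ≈ 0.538.

0.538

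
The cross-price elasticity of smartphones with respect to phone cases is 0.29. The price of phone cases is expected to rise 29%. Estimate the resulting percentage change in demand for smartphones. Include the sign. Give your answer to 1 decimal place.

%ΔQ ≈ ε × %ΔP of phone cases = 0.29 × (29%) = 8.4%.

8.4%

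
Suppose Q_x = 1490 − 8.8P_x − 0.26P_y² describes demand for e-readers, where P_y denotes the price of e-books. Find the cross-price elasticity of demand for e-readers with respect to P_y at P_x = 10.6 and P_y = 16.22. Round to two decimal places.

-0.10

At P_x = 10.6 and P_y = 16.22: Q_x = 1328.317.
∂Q_x/∂P_y = -0.52P_y = -0.52(16.22) = -8.4344.
ε = (∂Q_x/∂P_y)(P_y/Q_x) = -8.4344 × (16.22/1328.317) ≈ -0.10.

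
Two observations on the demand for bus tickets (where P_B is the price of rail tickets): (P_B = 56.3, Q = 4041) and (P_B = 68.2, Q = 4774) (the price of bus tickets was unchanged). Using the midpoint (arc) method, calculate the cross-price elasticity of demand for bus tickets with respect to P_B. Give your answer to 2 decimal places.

0.87

ΔQ_A = 4774 − 4041 = 733; ΔP_B = 68.2 − 56.3 = 11.9.
Midpoints: Q̄_A = 4407.5, P̄_B = 62.25.
ε = (ΔQ_A/Q̄_A)/(ΔP_B/P̄_B) = (733/4407.5)/(11.9/62.25) ≈ 0.87.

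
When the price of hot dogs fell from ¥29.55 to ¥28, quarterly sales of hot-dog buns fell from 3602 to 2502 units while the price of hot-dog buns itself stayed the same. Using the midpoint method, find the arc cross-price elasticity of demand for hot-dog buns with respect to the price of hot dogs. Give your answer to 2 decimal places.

ΔQ_A = 2502 − 3602 = -1100; ΔP_B = 28 − 29.55 = -1.55.
Midpoints: Q̄_A = 3052.0, P̄_B = 28.77.
ε = (ΔQ_A/Q̄_A)/(ΔP_B/P̄_B) = (-1100/3052.0)/(-1.55/28.77) ≈ 6.69.

6.69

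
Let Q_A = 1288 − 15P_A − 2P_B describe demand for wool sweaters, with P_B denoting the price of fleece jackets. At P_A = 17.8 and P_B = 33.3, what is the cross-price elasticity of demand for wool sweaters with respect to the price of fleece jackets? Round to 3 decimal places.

-0.070

At P_A = 17.8 and P_B = 33.3: Q_A = 954.4.
∂Q_A/∂P_B = -2.
ε = (∂Q_A/∂P_B)(P_B/Q_A) = -2 × (33.3/954.4) ≈ -0.070.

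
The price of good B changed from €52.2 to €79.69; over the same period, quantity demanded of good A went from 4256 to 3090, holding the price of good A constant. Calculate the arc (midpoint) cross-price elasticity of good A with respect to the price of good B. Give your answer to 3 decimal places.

-0.762

ΔQ_A = 3090 − 4256 = -1166; ΔP_B = 79.69 − 52.2 = 27.49.
Midpoints: Q̄_A = 3673.0, P̄_B = 65.94.
ε = (ΔQ_A/Q̄_A)/(ΔP_B/P̄_B) = (-1166/3673.0)/(27.49/65.94) ≈ -0.762.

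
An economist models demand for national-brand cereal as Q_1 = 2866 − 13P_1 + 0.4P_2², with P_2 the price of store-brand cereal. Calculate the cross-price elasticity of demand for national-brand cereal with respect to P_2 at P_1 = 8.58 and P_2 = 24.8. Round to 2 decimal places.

At P_1 = 8.58 and P_2 = 24.8: Q_1 = 3000.476.
∂Q_1/∂P_2 = 0.8P_2 = 0.8(24.8) = 19.8400.
ε = (∂Q_1/∂P_2)(P_2/Q_1) = 19.8400 × (24.8/3000.476) ≈ 0.16.
ε > 0: substitutes.

0.16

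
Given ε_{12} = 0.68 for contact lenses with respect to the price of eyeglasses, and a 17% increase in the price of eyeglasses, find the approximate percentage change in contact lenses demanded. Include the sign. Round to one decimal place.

11.6%

%ΔQ ≈ ε × %ΔP of eyeglasses = 0.68 × (17%) = 11.6%.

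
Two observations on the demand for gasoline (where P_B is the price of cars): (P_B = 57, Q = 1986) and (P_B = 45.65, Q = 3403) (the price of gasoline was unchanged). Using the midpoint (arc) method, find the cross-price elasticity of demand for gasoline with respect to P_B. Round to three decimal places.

-2.378

ΔQ_A = 3403 − 1986 = 1417; ΔP_B = 45.65 − 57 = -11.35.
Midpoints: Q̄_A = 2694.5, P̄_B = 51.33.
ε = (ΔQ_A/Q̄_A)/(ΔP_B/P̄_B) = (1417/2694.5)/(-11.35/51.33) ≈ -2.378.
ε < 0: gasoline and cars are complements.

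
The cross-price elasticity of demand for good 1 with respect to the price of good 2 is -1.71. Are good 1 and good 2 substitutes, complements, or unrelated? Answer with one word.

ε = -1.71 < 0, so a higher price of good 2 lowers demand for good 1: complements.

complements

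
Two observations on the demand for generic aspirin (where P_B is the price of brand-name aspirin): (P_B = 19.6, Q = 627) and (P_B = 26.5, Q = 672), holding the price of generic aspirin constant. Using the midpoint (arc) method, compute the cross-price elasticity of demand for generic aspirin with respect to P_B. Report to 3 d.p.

ΔQ_A = 672 − 627 = 45; ΔP_B = 26.5 − 19.6 = 6.9.
Midpoints: Q̄_A = 649.5, P̄_B = 23.05.
ε = (ΔQ_A/Q̄_A)/(ΔP_B/P̄_B) = (45/649.5)/(6.9/23.05) ≈ 0.231.
ε > 0: generic aspirin and brand-name aspirin are substitutes.

0.231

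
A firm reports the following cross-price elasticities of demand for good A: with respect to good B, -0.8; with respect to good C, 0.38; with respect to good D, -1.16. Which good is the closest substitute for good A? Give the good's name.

good C

Substitutes have ε > 0. Among the positive values, 0.38 (good C) is largest.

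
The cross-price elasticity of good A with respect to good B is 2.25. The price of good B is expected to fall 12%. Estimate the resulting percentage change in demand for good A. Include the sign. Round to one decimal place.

-27.0%

%ΔQ ≈ ε × %ΔP of good B = 2.25 × (-12%) = -27.0%.
Demand for good A falls by about 27.0%.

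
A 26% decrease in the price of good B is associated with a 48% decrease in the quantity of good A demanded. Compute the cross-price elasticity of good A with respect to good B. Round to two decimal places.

1.85

ε = (%ΔQ of good A) / (%ΔP of good B) = (-48%) / (-26%) ≈ 1.85.
Positive cross-price elasticity: substitutes.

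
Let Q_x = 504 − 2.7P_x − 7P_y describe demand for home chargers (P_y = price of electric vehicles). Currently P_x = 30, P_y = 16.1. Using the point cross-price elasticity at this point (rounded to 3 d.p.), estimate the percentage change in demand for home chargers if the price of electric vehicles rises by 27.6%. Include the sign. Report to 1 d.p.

-10.0%

At P_x = 30, P_y = 16.1: Q_x = 310.3.
∂Q_x/∂P_y = -7.
ε = (∂Q_x/∂P_y)(P_y/Q_x) = -7.0000 × 16.1/310.3 ≈ -0.363.
%ΔQ_x ≈ ε × %ΔP_y = -0.363 × (27.6%) = -10.0%.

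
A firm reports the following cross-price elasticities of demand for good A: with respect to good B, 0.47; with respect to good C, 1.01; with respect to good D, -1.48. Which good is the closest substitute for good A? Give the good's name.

Substitutes have ε > 0. Among the positive values, 1.01 (good C) is largest.

good C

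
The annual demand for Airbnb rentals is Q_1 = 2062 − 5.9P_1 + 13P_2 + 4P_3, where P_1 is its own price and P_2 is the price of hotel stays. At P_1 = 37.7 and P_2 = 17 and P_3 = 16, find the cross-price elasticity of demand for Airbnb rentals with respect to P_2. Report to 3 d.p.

At P_1 = 37.7 and P_2 = 17 and P_3 = 16: Q_1 = 2124.57.
∂Q_1/∂P_2 = 13.
ε = (∂Q_1/∂P_2)(P_2/Q_1) = 13 × (17/2124.57) ≈ 0.104.

0.104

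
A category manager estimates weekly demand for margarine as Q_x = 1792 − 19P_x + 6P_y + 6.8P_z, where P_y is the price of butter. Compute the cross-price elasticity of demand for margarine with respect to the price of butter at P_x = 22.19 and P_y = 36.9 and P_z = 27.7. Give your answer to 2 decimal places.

0.12

At P_x = 22.19 and P_y = 36.9 and P_z = 27.7: Q_x = 1780.15.
∂Q_x/∂P_y = 6.
ε = (∂Q_x/∂P_y)(P_y/Q_x) = 6 × (36.9/1780.15) ≈ 0.12.
Since ε > 0, margarine and butter are substitutes.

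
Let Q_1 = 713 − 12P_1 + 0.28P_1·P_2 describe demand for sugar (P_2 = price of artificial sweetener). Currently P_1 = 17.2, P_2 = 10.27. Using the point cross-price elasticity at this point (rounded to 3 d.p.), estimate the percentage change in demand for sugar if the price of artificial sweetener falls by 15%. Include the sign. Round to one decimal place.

At P_1 = 17.2, P_2 = 10.27: Q_1 = 556.060.
∂Q_1/∂P_2 = 0.28P_1 = 4.8160.
ε = (∂Q_1/∂P_2)(P_2/Q_1) = 4.8160 × 10.27/556.060 ≈ 0.089.
%ΔQ_1 ≈ ε × %ΔP_2 = 0.089 × (-15%) = -1.3%.

-1.3%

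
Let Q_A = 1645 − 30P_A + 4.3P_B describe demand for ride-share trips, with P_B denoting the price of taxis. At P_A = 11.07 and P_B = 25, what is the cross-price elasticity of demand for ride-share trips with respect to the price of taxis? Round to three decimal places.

At P_A = 11.07 and P_B = 25: Q_A = 1420.4.
∂Q_A/∂P_B = 4.3.
ε = (∂Q_A/∂P_B)(P_B/Q_A) = 4.3 × (25/1420.4) ≈ 0.076.
Since ε > 0, ride-share trips and taxis are substitutes.

0.076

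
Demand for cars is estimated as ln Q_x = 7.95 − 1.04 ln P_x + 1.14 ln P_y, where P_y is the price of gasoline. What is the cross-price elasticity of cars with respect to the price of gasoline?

1.14

In a log-linear (constant-elasticity) demand function, the coefficient on ln P_y is the cross-price elasticity.
ε = 1.14. Positive, so cars and gasoline are substitutes.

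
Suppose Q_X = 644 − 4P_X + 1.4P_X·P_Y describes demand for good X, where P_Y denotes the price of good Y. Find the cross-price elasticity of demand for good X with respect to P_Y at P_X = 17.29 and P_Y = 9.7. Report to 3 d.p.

At P_X = 17.29 and P_Y = 9.7: Q_X = 809.638.
∂Q_X/∂P_Y = 1.4P_X = 1.4(17.29) = 24.2060.
ε = (∂Q_X/∂P_Y)(P_Y/Q_X) = 24.2060 × (9.7/809.638) ≈ 0.290.
ε > 0: substitutes.

0.290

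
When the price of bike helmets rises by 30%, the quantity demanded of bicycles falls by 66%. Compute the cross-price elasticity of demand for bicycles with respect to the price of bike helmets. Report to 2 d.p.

-2.20

ε = (%ΔQ of bicycles) / (%ΔP of bike helmets) = (-66%) / (30%) ≈ -2.20.
Negative cross-price elasticity: complements.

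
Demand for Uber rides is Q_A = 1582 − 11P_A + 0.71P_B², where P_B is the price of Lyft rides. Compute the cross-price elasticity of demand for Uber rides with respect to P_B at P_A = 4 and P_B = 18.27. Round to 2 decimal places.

0.27

At P_A = 4 and P_B = 18.27: Q_A = 1774.993.
∂Q_A/∂P_B = 1.42P_B = 1.42(18.27) = 25.9434.
ε = (∂Q_A/∂P_B)(P_B/Q_A) = 25.9434 × (18.27/1774.993) ≈ 0.27.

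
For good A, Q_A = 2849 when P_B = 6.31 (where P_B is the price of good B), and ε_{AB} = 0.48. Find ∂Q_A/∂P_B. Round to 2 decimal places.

216.72

ε = (∂Q_A/∂P_B)·(P_B/Q_A) ⇒ ∂Q_A/∂P_B = ε·Q_A/P_B = 0.48 × 2849/6.31 ≈ 216.72.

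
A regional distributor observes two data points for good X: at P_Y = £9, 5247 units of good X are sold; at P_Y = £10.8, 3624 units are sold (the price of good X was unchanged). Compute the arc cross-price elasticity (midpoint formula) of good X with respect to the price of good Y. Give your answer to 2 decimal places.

ΔQ_X = 3624 − 5247 = -1623; ΔP_Y = 10.8 − 9 = 1.8.
Midpoints: Q̄_X = 4435.5, P̄_Y = 9.90.
ε = (ΔQ_X/Q̄_X)/(ΔP_Y/P̄_Y) = (-1623/4435.5)/(1.8/9.90) ≈ -2.01.
ε < 0: good X and good Y are complements.

-2.01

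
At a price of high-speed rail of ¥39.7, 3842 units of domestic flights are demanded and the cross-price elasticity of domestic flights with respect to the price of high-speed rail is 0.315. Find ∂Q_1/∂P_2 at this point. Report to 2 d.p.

ε = (∂Q_1/∂P_2)·(P_2/Q_1) ⇒ ∂Q_1/∂P_2 = ε·Q_1/P_2 = 0.315 × 3842/39.7 ≈ 30.48.

30.48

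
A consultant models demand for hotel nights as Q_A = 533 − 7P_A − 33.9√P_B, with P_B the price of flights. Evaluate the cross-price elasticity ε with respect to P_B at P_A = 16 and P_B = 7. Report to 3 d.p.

At P_A = 16 and P_B = 7: Q_A = 331.309.
∂Q_A/∂P_B = -33.9/(2√P_B) = -33.9/(2√7) = -6.4065.
ε = (∂Q_A/∂P_B)(P_B/Q_A) = -6.4065 × (7/331.309) ≈ -0.135.

-0.135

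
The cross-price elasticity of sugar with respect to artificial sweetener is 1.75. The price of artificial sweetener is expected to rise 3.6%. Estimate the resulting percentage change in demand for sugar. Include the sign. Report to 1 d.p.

%ΔQ ≈ ε × %ΔP of artificial sweetener = 1.75 × (3.6%) = 6.3%.

6.3%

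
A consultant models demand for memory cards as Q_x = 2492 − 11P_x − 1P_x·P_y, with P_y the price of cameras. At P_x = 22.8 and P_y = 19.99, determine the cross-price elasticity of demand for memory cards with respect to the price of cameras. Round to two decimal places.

At P_x = 22.8 and P_y = 19.99: Q_x = 1785.428.
∂Q_x/∂P_y = -1P_x = -1(22.8) = -22.8000.
ε = (∂Q_x/∂P_y)(P_y/Q_x) = -22.8000 × (19.99/1785.428) ≈ -0.26.
ε < 0: complements.

-0.26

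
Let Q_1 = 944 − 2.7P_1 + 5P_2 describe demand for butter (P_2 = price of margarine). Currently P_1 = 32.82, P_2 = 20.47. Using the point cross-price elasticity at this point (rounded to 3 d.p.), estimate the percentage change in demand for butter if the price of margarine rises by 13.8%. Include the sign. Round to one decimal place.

At P_1 = 32.82, P_2 = 20.47: Q_1 = 957.736.
∂Q_1/∂P_2 = 5.
ε = (∂Q_1/∂P_2)(P_2/Q_1) = 5.0000 × 20.47/957.736 ≈ 0.107.
%ΔQ_1 ≈ ε × %ΔP_2 = 0.107 × (13.8%) = 1.5%.

1.5%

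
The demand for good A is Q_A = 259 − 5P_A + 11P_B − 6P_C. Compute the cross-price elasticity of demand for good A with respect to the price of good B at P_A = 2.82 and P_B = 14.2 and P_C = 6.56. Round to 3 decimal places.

At P_A = 2.82 and P_B = 14.2 and P_C = 6.56: Q_A = 361.74.
∂Q_A/∂P_B = 11.
ε = (∂Q_A/∂P_B)(P_B/Q_A) = 11 × (14.2/361.74) ≈ 0.432.

0.432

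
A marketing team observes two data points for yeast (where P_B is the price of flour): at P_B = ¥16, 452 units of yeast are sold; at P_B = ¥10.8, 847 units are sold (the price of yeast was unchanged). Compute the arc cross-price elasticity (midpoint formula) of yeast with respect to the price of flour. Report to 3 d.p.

ΔQ_A = 847 − 452 = 395; ΔP_B = 10.8 − 16 = -5.2.
Midpoints: Q̄_A = 649.5, P̄_B = 13.40.
ε = (ΔQ_A/Q̄_A)/(ΔP_B/P̄_B) = (395/649.5)/(-5.2/13.40) ≈ -1.567.
ε < 0: yeast and flour are complements.

-1.567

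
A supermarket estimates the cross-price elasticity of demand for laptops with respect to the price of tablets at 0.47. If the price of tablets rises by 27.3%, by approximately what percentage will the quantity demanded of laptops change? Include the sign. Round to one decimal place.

12.8%

%ΔQ ≈ ε × %ΔP of tablets = 0.47 × (27.3%) = 12.8%.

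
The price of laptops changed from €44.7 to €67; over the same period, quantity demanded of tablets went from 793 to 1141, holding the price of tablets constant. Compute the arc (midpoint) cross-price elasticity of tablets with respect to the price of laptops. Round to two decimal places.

0.90

ΔQ_A = 1141 − 793 = 348; ΔP_B = 67 − 44.7 = 22.3.
Midpoints: Q̄_A = 967.0, P̄_B = 55.85.
ε = (ΔQ_A/Q̄_A)/(ΔP_B/P̄_B) = (348/967.0)/(22.3/55.85) ≈ 0.90.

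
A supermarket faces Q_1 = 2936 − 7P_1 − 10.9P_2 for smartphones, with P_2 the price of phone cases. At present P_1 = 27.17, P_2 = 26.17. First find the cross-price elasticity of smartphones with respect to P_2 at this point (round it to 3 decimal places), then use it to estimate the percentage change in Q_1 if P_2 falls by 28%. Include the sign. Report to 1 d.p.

3.2%

At P_1 = 27.17, P_2 = 26.17: Q_1 = 2460.557.
∂Q_1/∂P_2 = -10.9.
ε = (∂Q_1/∂P_2)(P_2/Q_1) = -10.9000 × 26.17/2460.557 ≈ -0.116.
%ΔQ_1 ≈ ε × %ΔP_2 = -0.116 × (-28%) = 3.2%.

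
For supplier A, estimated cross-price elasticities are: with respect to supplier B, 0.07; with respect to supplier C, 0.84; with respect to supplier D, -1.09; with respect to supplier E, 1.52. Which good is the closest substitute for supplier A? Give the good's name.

supplier E

Substitutes have ε > 0. Among the positive values, 1.52 (supplier E) is largest.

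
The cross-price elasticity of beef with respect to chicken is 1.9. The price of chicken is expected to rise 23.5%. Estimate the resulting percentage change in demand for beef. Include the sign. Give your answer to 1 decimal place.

44.7%

%ΔQ ≈ ε × %ΔP of chicken = 1.9 × (23.5%) = 44.7%.
Demand for beef rises by about 44.7%.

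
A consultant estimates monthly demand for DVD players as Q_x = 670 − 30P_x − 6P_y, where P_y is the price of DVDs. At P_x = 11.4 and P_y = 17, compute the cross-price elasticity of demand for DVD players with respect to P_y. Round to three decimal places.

-0.451

At P_x = 11.4 and P_y = 17: Q_x = 226.
∂Q_x/∂P_y = -6.
ε = (∂Q_x/∂P_y)(P_y/Q_x) = -6 × (17/226) ≈ -0.451.
Since ε < 0, DVD players and DVDs are complements.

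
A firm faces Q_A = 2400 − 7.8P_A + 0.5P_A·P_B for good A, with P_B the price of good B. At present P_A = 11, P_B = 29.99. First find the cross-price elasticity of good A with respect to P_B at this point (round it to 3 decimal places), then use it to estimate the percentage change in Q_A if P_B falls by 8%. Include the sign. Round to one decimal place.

-0.5%

At P_A = 11, P_B = 29.99: Q_A = 2479.145.
∂Q_A/∂P_B = 0.5P_A = 5.5000.
ε = (∂Q_A/∂P_B)(P_B/Q_A) = 5.5000 × 29.99/2479.145 ≈ 0.067.
%ΔQ_A ≈ ε × %ΔP_B = 0.067 × (-8%) = -0.5%.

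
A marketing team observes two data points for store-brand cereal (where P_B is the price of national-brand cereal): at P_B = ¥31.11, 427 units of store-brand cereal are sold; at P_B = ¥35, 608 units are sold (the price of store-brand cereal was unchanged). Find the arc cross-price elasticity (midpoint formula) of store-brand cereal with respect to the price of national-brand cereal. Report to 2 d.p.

2.97

ΔQ_A = 608 − 427 = 181; ΔP_B = 35 − 31.11 = 3.89.
Midpoints: Q̄_A = 517.5, P̄_B = 33.05.
ε = (ΔQ_A/Q̄_A)/(ΔP_B/P̄_B) = (181/517.5)/(3.89/33.05) ≈ 2.97.
ε > 0: store-brand cereal and national-brand cereal are substitutes.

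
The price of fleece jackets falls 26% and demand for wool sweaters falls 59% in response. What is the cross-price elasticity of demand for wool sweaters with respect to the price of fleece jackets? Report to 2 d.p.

ε = (%ΔQ of wool sweaters) / (%ΔP of fleece jackets) = (-59%) / (-26%) ≈ 2.27.

2.27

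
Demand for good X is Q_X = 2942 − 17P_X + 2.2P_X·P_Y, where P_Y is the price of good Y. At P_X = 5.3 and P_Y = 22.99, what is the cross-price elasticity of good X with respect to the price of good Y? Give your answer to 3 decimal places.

At P_X = 5.3 and P_Y = 22.99: Q_X = 3119.963.
∂Q_X/∂P_Y = 2.2P_X = 2.2(5.3) = 11.6600.
ε = (∂Q_X/∂P_Y)(P_Y/Q_X) = 11.6600 × (22.99/3119.963) ≈ 0.086.
ε > 0: substitutes.

0.086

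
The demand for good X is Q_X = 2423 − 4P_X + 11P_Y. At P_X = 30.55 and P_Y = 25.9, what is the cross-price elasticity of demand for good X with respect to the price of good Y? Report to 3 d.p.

0.110

At P_X = 30.55 and P_Y = 25.9: Q_X = 2585.7.
∂Q_X/∂P_Y = 11.
ε = (∂Q_X/∂P_Y)(P_Y/Q_X) = 11 × (25.9/2585.7) ≈ 0.110.
Since ε > 0, good X and good Y are substitutes.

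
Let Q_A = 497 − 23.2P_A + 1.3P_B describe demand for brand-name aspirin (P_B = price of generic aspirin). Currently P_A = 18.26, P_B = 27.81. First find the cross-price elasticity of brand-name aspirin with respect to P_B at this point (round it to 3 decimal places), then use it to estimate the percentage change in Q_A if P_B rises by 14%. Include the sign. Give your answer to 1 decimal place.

At P_A = 18.26, P_B = 27.81: Q_A = 109.521.
∂Q_A/∂P_B = 1.3.
ε = (∂Q_A/∂P_B)(P_B/Q_A) = 1.3000 × 27.81/109.521 ≈ 0.330.
%ΔQ_A ≈ ε × %ΔP_B = 0.330 × (14%) = 4.6%.

4.6%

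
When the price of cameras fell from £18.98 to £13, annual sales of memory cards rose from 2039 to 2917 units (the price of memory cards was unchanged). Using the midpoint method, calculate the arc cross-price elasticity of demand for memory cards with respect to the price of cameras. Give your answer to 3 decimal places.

ΔQ_A = 2917 − 2039 = 878; ΔP_B = 13 − 18.98 = -5.98.
Midpoints: Q̄_A = 2478.0, P̄_B = 15.99.
ε = (ΔQ_A/Q̄_A)/(ΔP_B/P̄_B) = (878/2478.0)/(-5.98/15.99) ≈ -0.947.
ε < 0: memory cards and cameras are complements.

-0.947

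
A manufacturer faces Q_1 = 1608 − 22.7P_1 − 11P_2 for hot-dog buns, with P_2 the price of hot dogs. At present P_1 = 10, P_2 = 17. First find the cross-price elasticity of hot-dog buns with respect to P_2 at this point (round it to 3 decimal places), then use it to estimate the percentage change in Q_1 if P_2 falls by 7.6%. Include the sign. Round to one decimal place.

1.2%

At P_1 = 10, P_2 = 17: Q_1 = 1194.
∂Q_1/∂P_2 = -11.
ε = (∂Q_1/∂P_2)(P_2/Q_1) = -11.0000 × 17/1194 ≈ -0.157.
%ΔQ_1 ≈ ε × %ΔP_2 = -0.157 × (-7.6%) = 1.2%.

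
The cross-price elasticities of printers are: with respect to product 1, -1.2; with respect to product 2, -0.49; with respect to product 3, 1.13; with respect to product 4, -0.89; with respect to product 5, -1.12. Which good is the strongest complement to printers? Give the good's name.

Complements have ε < 0. The most negative value is -1.2 (product 1).

product 1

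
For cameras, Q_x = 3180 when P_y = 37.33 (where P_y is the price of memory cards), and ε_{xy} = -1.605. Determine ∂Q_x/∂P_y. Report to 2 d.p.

ε = (∂Q_x/∂P_y)·(P_y/Q_x) ⇒ ∂Q_x/∂P_y = ε·Q_x/P_y = -1.605 × 3180/37.33 ≈ -136.72.

-136.72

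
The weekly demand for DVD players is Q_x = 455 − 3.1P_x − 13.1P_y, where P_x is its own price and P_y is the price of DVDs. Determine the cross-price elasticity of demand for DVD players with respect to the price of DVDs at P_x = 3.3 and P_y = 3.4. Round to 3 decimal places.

At P_x = 3.3 and P_y = 3.4: Q_x = 400.23.
∂Q_x/∂P_y = -13.1.
ε = (∂Q_x/∂P_y)(P_y/Q_x) = -13.1 × (3.4/400.23) ≈ -0.111.

-0.111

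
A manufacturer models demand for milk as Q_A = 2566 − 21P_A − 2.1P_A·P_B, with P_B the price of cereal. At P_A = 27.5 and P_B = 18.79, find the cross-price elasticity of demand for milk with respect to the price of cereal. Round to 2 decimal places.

At P_A = 27.5 and P_B = 18.79: Q_A = 903.378.
∂Q_A/∂P_B = -2.1P_A = -2.1(27.5) = -57.7500.
ε = (∂Q_A/∂P_B)(P_B/Q_A) = -57.7500 × (18.79/903.378) ≈ -1.20.

-1.20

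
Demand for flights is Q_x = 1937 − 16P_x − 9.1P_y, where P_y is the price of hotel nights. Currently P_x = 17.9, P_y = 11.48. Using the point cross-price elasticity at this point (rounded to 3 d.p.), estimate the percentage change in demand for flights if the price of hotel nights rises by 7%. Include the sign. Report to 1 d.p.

At P_x = 17.9, P_y = 11.48: Q_x = 1546.132.
∂Q_x/∂P_y = -9.1.
ε = (∂Q_x/∂P_y)(P_y/Q_x) = -9.1000 × 11.48/1546.132 ≈ -0.068.
%ΔQ_x ≈ ε × %ΔP_y = -0.068 × (7%) = -0.5%.

-0.5%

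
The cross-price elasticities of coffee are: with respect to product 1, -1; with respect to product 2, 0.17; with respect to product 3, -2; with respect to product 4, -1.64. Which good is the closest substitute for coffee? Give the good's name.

product 2

Substitutes have ε > 0. Among the positive values, 0.17 (product 2) is largest.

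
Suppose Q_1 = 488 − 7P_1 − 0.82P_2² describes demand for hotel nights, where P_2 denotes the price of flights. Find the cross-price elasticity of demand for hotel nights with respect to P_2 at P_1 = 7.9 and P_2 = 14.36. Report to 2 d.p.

-1.28

At P_1 = 7.9 and P_2 = 14.36: Q_1 = 263.608.
∂Q_1/∂P_2 = -1.64P_2 = -1.64(14.36) = -23.5504.
ε = (∂Q_1/∂P_2)(P_2/Q_1) = -23.5504 × (14.36/263.608) ≈ -1.28.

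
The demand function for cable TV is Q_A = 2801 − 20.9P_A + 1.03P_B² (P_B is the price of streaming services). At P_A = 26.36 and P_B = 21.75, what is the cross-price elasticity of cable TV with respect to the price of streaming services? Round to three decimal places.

At P_A = 26.36 and P_B = 21.75: Q_A = 2737.330.
∂Q_A/∂P_B = 2.06P_B = 2.06(21.75) = 44.8050.
ε = (∂Q_A/∂P_B)(P_B/Q_A) = 44.8050 × (21.75/2737.330) ≈ 0.356.
ε > 0: substitutes.

0.356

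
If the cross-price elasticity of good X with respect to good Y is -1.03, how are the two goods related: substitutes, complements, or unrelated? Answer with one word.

ε = -1.03 < 0, so a higher price of good Y lowers demand for good X: complements.

complements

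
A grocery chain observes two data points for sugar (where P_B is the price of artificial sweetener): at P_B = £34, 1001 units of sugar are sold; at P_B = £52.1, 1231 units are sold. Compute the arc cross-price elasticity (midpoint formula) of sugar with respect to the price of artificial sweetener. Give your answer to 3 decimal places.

ΔQ_A = 1231 − 1001 = 230; ΔP_B = 52.1 − 34 = 18.1.
Midpoints: Q̄_A = 1116.0, P̄_B = 43.05.
ε = (ΔQ_A/Q̄_A)/(ΔP_B/P̄_B) = (230/1116.0)/(18.1/43.05) ≈ 0.490.
ε > 0: sugar and artificial sweetener are substitutes.

0.490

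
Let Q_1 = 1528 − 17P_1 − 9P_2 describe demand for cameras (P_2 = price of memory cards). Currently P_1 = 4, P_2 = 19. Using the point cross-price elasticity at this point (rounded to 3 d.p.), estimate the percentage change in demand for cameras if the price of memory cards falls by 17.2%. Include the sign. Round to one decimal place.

2.3%

At P_1 = 4, P_2 = 19: Q_1 = 1289.
∂Q_1/∂P_2 = -9.
ε = (∂Q_1/∂P_2)(P_2/Q_1) = -9.0000 × 19/1289 ≈ -0.133.
%ΔQ_1 ≈ ε × %ΔP_2 = -0.133 × (-17.2%) = 2.3%.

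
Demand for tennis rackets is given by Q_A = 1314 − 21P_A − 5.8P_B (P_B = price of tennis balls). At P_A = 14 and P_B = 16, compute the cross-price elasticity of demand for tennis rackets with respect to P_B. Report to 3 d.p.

At P_A = 14 and P_B = 16: Q_A = 927.2.
∂Q_A/∂P_B = -5.8.
ε = (∂Q_A/∂P_B)(P_B/Q_A) = -5.8 × (16/927.2) ≈ -0.100.

-0.100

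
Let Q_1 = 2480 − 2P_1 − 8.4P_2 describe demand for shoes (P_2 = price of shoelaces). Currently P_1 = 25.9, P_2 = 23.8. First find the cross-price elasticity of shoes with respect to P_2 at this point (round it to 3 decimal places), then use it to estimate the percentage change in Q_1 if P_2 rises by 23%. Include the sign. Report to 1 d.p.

At P_1 = 25.9, P_2 = 23.8: Q_1 = 2228.28.
∂Q_1/∂P_2 = -8.4.
ε = (∂Q_1/∂P_2)(P_2/Q_1) = -8.4000 × 23.8/2228.28 ≈ -0.090.
%ΔQ_1 ≈ ε × %ΔP_2 = -0.090 × (23%) = -2.1%.

-2.1%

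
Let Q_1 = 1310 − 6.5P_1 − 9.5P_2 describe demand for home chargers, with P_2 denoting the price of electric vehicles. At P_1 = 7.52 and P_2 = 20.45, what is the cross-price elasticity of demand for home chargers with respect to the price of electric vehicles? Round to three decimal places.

-0.182

At P_1 = 7.52 and P_2 = 20.45: Q_1 = 1066.845.
∂Q_1/∂P_2 = -9.5.
ε = (∂Q_1/∂P_2)(P_2/Q_1) = -9.5 × (20.45/1066.845) ≈ -0.182.
Since ε < 0, home chargers and electric vehicles are complements.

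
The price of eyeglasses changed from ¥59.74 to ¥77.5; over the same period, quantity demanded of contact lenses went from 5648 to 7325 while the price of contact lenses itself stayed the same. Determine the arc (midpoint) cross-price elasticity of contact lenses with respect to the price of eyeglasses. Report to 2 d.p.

1.00

ΔQ_A = 7325 − 5648 = 1677; ΔP_B = 77.5 − 59.74 = 17.76.
Midpoints: Q̄_A = 6486.5, P̄_B = 68.62.
ε = (ΔQ_A/Q̄_A)/(ΔP_B/P̄_B) = (1677/6486.5)/(17.76/68.62) ≈ 1.00.
ε > 0: contact lenses and eyeglasses are substitutes.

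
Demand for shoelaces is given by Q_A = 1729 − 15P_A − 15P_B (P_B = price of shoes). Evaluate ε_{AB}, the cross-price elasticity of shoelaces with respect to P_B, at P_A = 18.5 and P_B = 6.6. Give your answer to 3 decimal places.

-0.073

At P_A = 18.5 and P_B = 6.6: Q_A = 1352.5.
∂Q_A/∂P_B = -15.
ε = (∂Q_A/∂P_B)(P_B/Q_A) = -15 × (6.6/1352.5) ≈ -0.073.
Since ε < 0, shoelaces and shoes are complements.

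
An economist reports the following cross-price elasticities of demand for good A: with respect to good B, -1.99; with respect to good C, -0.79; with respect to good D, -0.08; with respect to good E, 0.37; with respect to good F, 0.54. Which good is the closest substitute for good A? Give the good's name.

Substitutes have ε > 0. Among the positive values, 0.54 (good F) is largest.

good F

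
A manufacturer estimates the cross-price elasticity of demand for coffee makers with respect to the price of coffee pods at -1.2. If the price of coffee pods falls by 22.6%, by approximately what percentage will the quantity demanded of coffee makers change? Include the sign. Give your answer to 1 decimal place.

%ΔQ ≈ ε × %ΔP of coffee pods = -1.2 × (-22.6%) = 27.1%.
Demand for coffee makers rises by about 27.1%.

27.1%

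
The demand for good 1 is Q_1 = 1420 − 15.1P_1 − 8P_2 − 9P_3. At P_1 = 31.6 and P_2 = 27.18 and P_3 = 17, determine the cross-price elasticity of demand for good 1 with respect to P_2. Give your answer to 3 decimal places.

-0.380

At P_1 = 31.6 and P_2 = 27.18 and P_3 = 17: Q_1 = 572.4.
∂Q_1/∂P_2 = -8.
ε = (∂Q_1/∂P_2)(P_2/Q_1) = -8 × (27.18/572.4) ≈ -0.380.
Since ε < 0, good 1 and good 2 are complements.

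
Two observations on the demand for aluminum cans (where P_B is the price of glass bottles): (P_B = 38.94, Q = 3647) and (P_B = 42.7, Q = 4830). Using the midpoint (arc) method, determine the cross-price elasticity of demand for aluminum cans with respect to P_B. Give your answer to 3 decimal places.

ΔQ_A = 4830 − 3647 = 1183; ΔP_B = 42.7 − 38.94 = 3.76.
Midpoints: Q̄_A = 4238.5, P̄_B = 40.82.
ε = (ΔQ_A/Q̄_A)/(ΔP_B/P̄_B) = (1183/4238.5)/(3.76/40.82) ≈ 3.030.
ε > 0: aluminum cans and glass bottles are substitutes.

3.030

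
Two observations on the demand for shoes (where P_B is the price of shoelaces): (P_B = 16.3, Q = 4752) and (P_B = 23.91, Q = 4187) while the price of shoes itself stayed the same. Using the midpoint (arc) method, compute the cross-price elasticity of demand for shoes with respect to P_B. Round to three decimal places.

-0.334

ΔQ_A = 4187 − 4752 = -565; ΔP_B = 23.91 − 16.3 = 7.61.
Midpoints: Q̄_A = 4469.5, P̄_B = 20.11.
ε = (ΔQ_A/Q̄_A)/(ΔP_B/P̄_B) = (-565/4469.5)/(7.61/20.11) ≈ -0.334.
ε < 0: shoes and shoelaces are complements.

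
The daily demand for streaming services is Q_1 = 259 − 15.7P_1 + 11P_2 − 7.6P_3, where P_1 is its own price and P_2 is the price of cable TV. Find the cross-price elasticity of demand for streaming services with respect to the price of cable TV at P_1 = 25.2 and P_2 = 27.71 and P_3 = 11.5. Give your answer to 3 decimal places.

3.774

At P_1 = 25.2 and P_2 = 27.71 and P_3 = 11.5: Q_1 = 80.77.
∂Q_1/∂P_2 = 11.
ε = (∂Q_1/∂P_2)(P_2/Q_1) = 11 × (27.71/80.77) ≈ 3.774.
Since ε > 0, streaming services and cable TV are substitutes.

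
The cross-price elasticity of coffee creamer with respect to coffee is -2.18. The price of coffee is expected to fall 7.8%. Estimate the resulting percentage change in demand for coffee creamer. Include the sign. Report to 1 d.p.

17.0%

%ΔQ ≈ ε × %ΔP of coffee = -2.18 × (-7.8%) = 17.0%.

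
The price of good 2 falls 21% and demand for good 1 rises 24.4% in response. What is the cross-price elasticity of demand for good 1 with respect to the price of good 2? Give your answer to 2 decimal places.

ε = (%ΔQ of good 1) / (%ΔP of good 2) = (24.4%) / (-21%) ≈ -1.16.
Negative cross-price elasticity: complements.

-1.16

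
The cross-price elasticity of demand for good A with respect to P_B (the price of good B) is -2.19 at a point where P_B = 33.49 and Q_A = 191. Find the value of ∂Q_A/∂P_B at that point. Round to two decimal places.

ε = (∂Q_A/∂P_B)·(P_B/Q_A) ⇒ ∂Q_A/∂P_B = ε·Q_A/P_B = -2.19 × 191/33.49 ≈ -12.49.

-12.49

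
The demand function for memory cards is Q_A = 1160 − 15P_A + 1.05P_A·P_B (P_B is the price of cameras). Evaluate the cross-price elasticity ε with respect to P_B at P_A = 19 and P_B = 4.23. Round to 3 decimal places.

0.088

At P_A = 19 and P_B = 4.23: Q_A = 959.389.
∂Q_A/∂P_B = 1.05P_A = 1.05(19) = 19.9500.
ε = (∂Q_A/∂P_B)(P_B/Q_A) = 19.9500 × (4.23/959.389) ≈ 0.088.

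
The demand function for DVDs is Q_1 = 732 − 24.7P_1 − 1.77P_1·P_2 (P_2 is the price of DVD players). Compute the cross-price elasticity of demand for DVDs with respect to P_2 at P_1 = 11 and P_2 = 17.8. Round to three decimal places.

-3.047

At P_1 = 11 and P_2 = 17.8: Q_1 = 113.734.
∂Q_1/∂P_2 = -1.77P_1 = -1.77(11) = -19.4700.
ε = (∂Q_1/∂P_2)(P_2/Q_1) = -19.4700 × (17.8/113.734) ≈ -3.047.
ε < 0: complements.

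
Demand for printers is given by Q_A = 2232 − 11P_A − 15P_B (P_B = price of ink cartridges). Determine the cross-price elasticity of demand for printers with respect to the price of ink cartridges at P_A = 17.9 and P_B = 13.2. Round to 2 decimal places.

At P_A = 17.9 and P_B = 13.2: Q_A = 1837.1.
∂Q_A/∂P_B = -15.
ε = (∂Q_A/∂P_B)(P_B/Q_A) = -15 × (13.2/1837.1) ≈ -0.11.
Since ε < 0, printers and ink cartridges are complements.

-0.11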